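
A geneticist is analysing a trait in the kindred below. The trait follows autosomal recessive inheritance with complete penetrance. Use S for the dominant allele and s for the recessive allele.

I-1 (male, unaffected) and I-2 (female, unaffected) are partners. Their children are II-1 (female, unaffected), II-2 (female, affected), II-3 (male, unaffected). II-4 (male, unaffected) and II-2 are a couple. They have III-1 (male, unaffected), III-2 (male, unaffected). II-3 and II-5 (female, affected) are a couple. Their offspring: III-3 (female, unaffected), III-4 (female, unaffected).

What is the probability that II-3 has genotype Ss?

I-1 is unaffected so carries S and passed s to II-2 (ss), so I-1 is Ss.
I-2 is unaffected so carries S and passed s to II-2 (ss), so I-2 is Ss.
Their cross gives offspring ratios 1/4 SS : 1/2 Ss : 1/4 ss. Conditioning on II-3 being unaffected, P(Ss) = 1/2 / 3/4 = 2/3 before taking II-3's own offspring into account.
II-5 is affected, so II-5 is ss.
Now use II-3's offspring. Probability of each recorded status — unaffected daughter III-3: 1/2 if II-3 is Ss, 1 if SS; unaffected daughter III-4: 1/2 if II-3 is Ss, 1 if SS.
Bayes: P(Ss) = 2/3·1/4 / (2/3·1/4 + 1/3·1) = 1/3.

1/3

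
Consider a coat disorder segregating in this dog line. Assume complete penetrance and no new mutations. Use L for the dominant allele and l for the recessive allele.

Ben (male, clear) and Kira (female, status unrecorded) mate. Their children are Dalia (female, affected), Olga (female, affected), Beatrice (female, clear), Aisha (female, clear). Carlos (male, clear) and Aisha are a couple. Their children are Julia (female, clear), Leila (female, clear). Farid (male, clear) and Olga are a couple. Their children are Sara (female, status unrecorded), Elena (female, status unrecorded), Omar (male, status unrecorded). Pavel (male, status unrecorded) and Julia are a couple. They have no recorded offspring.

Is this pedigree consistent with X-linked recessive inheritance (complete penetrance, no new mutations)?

Under X-linked recessive, Dalia (affected, female) cannot arise from Ben (clear) × Kira (unrecorded).

No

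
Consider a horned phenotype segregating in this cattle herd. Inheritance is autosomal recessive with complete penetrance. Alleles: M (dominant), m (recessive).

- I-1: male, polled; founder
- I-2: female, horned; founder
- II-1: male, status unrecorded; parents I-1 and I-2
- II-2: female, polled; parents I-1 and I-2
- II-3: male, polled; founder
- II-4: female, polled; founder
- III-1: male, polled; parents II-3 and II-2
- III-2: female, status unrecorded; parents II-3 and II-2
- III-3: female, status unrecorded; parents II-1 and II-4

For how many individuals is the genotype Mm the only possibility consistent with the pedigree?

1

Obligate heterozygotes: II-2 is polled so carries M and received m from I-2 (mm), so II-2 is Mm.
Every other individual is either homozygous by phenotype or has at least one consistent homozygous assignment, so the count is 1.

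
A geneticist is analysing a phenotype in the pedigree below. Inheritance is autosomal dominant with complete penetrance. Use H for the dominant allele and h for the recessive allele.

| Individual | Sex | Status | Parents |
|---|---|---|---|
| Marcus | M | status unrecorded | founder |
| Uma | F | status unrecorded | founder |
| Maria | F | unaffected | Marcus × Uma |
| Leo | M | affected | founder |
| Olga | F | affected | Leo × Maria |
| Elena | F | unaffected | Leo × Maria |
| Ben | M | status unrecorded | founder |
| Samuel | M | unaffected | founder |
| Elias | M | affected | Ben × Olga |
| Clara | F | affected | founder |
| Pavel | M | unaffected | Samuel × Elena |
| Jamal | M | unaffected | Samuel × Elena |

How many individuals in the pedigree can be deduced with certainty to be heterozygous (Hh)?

2

Obligate heterozygotes: Leo is affected so carries H and passed h to Elena (hh), so Leo is Hh; Olga is affected so carries H and received h from Maria (hh), so Olga is Hh.
Every other individual is either homozygous by phenotype or has at least one consistent homozygous assignment, so the count is 2.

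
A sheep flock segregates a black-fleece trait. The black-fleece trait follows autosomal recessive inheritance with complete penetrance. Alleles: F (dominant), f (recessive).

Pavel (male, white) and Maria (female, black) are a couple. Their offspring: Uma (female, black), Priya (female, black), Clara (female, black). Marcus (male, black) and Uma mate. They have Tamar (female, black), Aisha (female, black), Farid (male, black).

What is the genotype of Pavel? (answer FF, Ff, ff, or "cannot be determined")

From phenotype alone, Pavel is FF or Ff.
Pavel is white so carries F and passed f to Uma (ff), so Pavel is Ff.

Ff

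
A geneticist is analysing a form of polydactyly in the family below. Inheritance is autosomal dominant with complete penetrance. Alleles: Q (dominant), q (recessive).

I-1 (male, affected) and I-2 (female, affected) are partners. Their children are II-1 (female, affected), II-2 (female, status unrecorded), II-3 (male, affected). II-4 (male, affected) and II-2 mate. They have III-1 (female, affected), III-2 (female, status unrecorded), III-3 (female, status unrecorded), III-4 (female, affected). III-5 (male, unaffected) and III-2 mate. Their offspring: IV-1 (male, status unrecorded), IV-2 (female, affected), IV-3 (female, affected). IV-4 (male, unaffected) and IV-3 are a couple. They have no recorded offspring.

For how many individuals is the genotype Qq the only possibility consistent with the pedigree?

2

Obligate heterozygotes: IV-2 is affected so carries Q and received q from III-5 (qq), so IV-2 is Qq; IV-3 is affected so carries Q and received q from III-5 (qq), so IV-3 is Qq.
Every other individual is either homozygous by phenotype or has at least one consistent homozygous assignment, so the count is 2.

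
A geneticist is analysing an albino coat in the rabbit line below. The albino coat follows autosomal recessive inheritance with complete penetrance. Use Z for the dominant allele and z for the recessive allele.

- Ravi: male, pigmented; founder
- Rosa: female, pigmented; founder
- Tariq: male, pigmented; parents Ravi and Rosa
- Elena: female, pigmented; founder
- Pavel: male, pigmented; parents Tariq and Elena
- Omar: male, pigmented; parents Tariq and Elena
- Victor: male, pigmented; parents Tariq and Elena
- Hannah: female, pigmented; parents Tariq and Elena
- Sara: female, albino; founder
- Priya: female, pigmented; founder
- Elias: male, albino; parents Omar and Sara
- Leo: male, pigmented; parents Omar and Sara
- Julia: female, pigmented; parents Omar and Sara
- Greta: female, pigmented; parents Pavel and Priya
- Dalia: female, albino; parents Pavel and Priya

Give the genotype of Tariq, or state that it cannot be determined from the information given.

cannot be determined

Tariq's phenotype allows ZZ or Zz, and no parent or child forces a single allele at both positions; consistent genotype assignments exist with Tariq as ZZ or Zz.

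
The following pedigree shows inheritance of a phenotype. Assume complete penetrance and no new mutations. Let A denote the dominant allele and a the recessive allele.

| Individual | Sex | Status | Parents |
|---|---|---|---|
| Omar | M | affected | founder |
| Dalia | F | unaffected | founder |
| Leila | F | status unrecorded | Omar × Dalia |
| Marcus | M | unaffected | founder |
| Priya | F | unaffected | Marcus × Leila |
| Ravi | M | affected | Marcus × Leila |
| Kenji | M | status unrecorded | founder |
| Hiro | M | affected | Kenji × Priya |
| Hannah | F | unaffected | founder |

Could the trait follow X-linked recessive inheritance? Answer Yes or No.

Yes

A consistent assignment under X-linked recessive exists: Omar X^a Y, Dalia X^A X^A, Leila X^A X^a, Marcus X^A Y, Priya X^A X^a, Ravi X^a Y, Kenji X^A Y, Hiro X^a Y, Hannah X^A X^A.
In this assignment every recorded phenotype matches its genotype and every non-founder's genotype is obtainable from its parents' genotypes, so the pedigree is consistent.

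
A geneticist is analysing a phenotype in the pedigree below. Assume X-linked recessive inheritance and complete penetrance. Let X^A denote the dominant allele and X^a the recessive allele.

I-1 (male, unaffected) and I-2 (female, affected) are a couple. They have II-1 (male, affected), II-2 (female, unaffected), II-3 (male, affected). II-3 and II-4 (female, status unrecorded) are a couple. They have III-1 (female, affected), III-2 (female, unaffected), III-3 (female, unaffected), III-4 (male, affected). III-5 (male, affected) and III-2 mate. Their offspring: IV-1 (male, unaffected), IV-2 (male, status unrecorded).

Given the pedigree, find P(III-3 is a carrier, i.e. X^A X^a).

1

III-3 is unaffected so carries A and received a from II-3 (X^a Y), so III-3 is X^A X^a, giving P(X^A X^a) = 1.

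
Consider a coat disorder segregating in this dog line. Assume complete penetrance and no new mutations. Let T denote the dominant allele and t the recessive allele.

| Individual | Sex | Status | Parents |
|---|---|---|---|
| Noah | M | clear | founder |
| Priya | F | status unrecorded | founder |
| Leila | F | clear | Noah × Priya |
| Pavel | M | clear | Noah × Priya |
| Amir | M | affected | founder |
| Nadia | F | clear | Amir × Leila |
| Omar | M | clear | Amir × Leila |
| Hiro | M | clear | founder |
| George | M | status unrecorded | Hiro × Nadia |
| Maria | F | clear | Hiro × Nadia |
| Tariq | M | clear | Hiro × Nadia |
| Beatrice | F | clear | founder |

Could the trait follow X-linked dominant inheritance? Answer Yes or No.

Under X-linked dominant, Nadia (clear, female) cannot arise from Amir (affected) × Leila (clear).

No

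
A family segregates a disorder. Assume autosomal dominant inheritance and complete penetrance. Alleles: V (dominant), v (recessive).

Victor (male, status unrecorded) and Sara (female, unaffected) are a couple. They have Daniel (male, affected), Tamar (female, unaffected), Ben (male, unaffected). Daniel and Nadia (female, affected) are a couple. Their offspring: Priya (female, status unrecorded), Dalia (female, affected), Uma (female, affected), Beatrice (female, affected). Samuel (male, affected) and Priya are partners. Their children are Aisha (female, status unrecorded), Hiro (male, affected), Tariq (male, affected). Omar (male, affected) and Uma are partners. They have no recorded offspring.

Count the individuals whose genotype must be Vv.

Obligate heterozygotes: Victor passed V to Daniel (Vv, whose v came from Sara) and passed v to Tamar (vv), so Victor is Vv; Daniel is affected so carries V and received v from Sara (vv), so Daniel is Vv.
Every other individual is either homozygous by phenotype or has at least one consistent homozygous assignment, so the count is 2.

2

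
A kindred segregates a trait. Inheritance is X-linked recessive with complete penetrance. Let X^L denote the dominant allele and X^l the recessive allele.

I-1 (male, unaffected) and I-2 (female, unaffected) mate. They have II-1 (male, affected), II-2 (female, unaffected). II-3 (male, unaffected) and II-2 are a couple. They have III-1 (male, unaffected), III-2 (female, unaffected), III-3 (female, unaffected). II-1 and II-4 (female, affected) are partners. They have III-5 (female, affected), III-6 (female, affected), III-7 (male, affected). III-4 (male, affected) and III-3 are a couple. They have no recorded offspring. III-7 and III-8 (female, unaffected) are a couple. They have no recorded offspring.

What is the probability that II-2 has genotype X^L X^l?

1/3

I-1 is unaffected, so I-1 is X^L Y.
I-2 is unaffected so carries L and passed l to II-1 (X^l Y), so I-2 is X^L X^l.
Their cross gives offspring ratios 1/2 X^L X^L : 1/2 X^L X^l. Conditioning on II-2 being unaffected, P(X^L X^l) = 1/2 / 1 = 1/2 before taking II-2's own offspring into account.
II-3 is unaffected, so II-3 is X^L Y.
Now use II-2's offspring. Probability of each recorded status — unaffected son III-1: 1/2 if II-2 is X^L X^l, 1 if X^L X^L. (III-2, III-3: equally likely either way, so uninformative.)
Bayes: P(X^L X^l) = 1/2·1/2 / (1/2·1/2 + 1/2·1) = 1/3.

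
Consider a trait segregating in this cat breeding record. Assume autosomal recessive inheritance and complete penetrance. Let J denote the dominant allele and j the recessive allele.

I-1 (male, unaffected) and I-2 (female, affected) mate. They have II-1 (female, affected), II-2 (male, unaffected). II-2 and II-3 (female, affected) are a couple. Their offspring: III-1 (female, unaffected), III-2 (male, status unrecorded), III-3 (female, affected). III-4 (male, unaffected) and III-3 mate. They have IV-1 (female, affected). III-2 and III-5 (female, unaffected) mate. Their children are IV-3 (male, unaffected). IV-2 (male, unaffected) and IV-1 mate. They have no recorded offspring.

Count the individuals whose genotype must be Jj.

4

Obligate heterozygotes: I-1 is unaffected so carries J and passed j to II-1 (jj), so I-1 is Jj; II-2 is unaffected so carries J and received j from I-2 (jj), so II-2 is Jj; III-1 is unaffected so carries J and received j from II-3 (jj), so III-1 is Jj; III-4 is unaffected so carries J and passed j to IV-1 (jj), so III-4 is Jj.
Every other individual is either homozygous by phenotype or has at least one consistent homozygous assignment, so the count is 4.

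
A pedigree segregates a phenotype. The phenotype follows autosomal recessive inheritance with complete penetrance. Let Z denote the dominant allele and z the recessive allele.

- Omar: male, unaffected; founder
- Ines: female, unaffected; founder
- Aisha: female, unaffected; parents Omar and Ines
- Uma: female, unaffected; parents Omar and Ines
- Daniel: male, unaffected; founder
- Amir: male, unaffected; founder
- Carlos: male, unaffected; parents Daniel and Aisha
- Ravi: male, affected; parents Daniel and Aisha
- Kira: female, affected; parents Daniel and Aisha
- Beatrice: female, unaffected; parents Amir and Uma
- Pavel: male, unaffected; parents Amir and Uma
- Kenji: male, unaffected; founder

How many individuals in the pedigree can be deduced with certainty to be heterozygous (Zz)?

Obligate heterozygotes: Aisha is unaffected so carries Z and passed z to Ravi (zz), so Aisha is Zz; Daniel is unaffected so carries Z and passed z to Ravi (zz), so Daniel is Zz.
Every other individual is either homozygous by phenotype or has at least one consistent homozygous assignment, so the count is 2.

2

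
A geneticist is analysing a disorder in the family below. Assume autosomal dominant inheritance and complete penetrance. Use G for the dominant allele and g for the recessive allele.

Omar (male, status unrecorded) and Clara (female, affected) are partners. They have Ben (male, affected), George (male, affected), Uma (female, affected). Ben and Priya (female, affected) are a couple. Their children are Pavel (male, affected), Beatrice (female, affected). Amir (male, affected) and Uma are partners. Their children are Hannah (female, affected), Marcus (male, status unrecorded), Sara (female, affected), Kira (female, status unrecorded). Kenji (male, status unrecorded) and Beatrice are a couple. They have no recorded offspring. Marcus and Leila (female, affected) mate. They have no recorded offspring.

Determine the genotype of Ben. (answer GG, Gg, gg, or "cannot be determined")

Ben's phenotype allows GG or Gg, and no parent or child forces a single allele at both positions; consistent genotype assignments exist with Ben as GG or Gg.

cannot be determined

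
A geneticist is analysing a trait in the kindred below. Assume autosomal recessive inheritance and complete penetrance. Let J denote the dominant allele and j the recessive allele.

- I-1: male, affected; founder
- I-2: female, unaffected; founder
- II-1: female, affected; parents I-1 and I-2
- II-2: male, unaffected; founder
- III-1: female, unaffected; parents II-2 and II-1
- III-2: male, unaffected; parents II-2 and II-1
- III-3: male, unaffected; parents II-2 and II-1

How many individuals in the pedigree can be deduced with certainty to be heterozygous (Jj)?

Obligate heterozygotes: I-2 is unaffected so carries J and passed j to II-1 (jj), so I-2 is Jj; III-1 is unaffected so carries J and received j from II-1 (jj), so III-1 is Jj; III-2 is unaffected so carries J and received j from II-1 (jj), so III-2 is Jj; III-3 is unaffected so carries J and received j from II-1 (jj), so III-3 is Jj.
Every other individual is either homozygous by phenotype or has at least one consistent homozygous assignment, so the count is 4.

4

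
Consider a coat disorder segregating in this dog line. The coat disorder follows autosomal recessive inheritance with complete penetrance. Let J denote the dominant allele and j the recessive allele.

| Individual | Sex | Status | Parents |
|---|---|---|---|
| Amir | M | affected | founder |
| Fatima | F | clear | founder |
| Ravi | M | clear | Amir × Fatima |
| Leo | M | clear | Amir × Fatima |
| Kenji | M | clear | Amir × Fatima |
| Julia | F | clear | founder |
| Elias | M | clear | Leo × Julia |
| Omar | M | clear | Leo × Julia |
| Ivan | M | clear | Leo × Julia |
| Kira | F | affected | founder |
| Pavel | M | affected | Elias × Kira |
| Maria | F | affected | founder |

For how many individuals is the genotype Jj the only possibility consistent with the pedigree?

Obligate heterozygotes: Ravi is clear so carries J and received j from Amir (jj), so Ravi is Jj; Leo is clear so carries J and received j from Amir (jj), so Leo is Jj; Kenji is clear so carries J and received j from Amir (jj), so Kenji is Jj; Elias is clear so carries J and passed j to Pavel (jj), so Elias is Jj.
Every other individual is either homozygous by phenotype or has at least one consistent homozygous assignment, so the count is 4.

4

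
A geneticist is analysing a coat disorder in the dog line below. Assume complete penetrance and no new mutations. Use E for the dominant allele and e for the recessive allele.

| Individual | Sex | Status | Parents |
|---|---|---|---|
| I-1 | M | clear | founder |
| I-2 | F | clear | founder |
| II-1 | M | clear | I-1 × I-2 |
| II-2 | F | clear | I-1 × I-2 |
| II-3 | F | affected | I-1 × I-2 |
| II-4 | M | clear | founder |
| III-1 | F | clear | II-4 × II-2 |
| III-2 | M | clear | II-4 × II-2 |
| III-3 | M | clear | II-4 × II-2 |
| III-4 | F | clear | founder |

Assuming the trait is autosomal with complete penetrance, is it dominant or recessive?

I-1 and I-2 are both clear yet have an affected child II-3. Under dominance, an affected child requires at least one affected parent, so the trait cannot be dominant.

recessive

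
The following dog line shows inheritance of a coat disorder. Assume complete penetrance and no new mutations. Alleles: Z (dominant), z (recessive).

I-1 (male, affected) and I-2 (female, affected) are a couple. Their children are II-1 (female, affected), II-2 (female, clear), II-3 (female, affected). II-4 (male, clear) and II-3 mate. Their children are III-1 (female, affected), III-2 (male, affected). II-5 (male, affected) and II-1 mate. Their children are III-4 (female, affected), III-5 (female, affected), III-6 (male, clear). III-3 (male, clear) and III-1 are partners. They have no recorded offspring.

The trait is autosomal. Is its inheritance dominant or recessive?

I-1 and I-2 are both affected yet have a clear child II-2. Under a recessive model two affected parents are homozygous and every child would be affected, so the trait cannot be recessive.

dominant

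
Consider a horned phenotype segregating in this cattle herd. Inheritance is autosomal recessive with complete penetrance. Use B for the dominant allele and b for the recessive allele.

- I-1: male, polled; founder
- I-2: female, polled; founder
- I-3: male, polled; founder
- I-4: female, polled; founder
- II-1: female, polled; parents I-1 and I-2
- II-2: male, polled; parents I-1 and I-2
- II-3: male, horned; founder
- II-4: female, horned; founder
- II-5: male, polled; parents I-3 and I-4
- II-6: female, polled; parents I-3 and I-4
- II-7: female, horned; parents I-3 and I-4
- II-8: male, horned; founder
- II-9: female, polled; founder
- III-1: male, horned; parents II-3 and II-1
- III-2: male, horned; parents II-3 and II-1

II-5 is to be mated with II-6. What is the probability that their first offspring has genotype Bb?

4/9

I-3 is polled so carries B and passed b to II-7 (bb), so I-3 is Bb.
I-4 is polled so carries B and passed b to II-7 (bb), so I-4 is Bb.
II-5 is a polled offspring of I-3 (Bb) × I-4 (Bb), whose cross gives 1/4 BB : 1/2 Bb : 1/4 bb; conditioning on being polled, II-5 is BB with probability 1/3, Bb with probability 2/3.
II-6 is a polled offspring of I-3 (Bb) × I-4 (Bb), whose cross gives 1/4 BB : 1/2 Bb : 1/4 bb; conditioning on being polled, II-6 is BB with probability 1/3, Bb with probability 2/3.
Summing over parental genotype combinations, P(offspring has genotype Bb) = 2/9·1/2 + 2/9·1/2 + 4/9·1/2 = 4/9.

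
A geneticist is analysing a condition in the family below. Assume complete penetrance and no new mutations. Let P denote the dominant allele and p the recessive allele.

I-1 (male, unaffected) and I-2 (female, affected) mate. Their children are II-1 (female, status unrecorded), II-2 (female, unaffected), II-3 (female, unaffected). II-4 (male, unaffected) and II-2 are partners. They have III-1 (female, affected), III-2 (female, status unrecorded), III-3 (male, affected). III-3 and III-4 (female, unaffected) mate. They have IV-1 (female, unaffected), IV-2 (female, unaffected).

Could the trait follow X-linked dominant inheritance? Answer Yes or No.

No

Under X-linked dominant, III-1 (affected, female) cannot arise from II-4 (unaffected) × II-2 (unaffected).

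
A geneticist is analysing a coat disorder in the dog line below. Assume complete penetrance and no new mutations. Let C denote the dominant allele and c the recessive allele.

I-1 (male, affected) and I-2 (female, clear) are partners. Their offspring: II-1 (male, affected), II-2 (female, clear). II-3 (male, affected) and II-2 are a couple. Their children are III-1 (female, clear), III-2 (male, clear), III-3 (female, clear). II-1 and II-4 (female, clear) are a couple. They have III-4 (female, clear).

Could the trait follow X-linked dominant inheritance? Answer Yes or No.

Under X-linked dominant, II-1 (affected, male) cannot arise from I-1 (affected) × I-2 (clear).

No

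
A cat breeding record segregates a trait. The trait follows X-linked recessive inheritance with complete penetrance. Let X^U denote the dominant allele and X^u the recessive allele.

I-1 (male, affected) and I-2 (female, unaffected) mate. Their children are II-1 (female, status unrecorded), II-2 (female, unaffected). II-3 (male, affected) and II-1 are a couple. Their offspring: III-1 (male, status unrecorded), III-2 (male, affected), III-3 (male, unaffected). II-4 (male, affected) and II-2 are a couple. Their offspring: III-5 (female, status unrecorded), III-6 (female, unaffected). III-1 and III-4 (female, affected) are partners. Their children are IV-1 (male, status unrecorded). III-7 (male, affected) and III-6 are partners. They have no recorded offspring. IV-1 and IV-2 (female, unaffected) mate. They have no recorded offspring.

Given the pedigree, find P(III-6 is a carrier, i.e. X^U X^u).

1

III-6 is unaffected so carries U and received u from II-4 (X^u Y), so III-6 is X^U X^u, giving P(X^U X^u) = 1.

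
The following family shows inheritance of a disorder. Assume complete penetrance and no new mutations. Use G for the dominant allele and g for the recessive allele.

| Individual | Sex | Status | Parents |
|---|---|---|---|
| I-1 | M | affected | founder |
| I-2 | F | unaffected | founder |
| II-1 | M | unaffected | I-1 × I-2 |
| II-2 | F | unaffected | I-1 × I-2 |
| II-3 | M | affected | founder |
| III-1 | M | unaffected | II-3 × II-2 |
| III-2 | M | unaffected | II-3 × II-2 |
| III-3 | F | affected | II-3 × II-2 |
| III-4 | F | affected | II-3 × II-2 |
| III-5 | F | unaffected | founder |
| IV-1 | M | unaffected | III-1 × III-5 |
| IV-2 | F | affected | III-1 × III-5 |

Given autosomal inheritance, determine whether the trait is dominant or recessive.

recessive

III-1 and III-5 are both unaffected yet have an affected child IV-2. Under dominance, an affected child requires at least one affected parent, so the trait cannot be dominant.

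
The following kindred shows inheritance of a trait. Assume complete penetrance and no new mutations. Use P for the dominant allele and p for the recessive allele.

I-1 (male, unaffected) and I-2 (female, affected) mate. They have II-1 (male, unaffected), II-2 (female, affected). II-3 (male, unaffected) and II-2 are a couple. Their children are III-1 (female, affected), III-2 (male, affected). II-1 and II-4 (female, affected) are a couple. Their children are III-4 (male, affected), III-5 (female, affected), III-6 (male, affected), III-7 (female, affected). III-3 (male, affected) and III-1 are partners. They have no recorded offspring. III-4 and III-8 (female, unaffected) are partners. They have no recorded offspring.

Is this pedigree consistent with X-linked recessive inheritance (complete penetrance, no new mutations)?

No

Under X-linked recessive, II-1 (unaffected, male) cannot arise from I-1 (unaffected) × I-2 (affected).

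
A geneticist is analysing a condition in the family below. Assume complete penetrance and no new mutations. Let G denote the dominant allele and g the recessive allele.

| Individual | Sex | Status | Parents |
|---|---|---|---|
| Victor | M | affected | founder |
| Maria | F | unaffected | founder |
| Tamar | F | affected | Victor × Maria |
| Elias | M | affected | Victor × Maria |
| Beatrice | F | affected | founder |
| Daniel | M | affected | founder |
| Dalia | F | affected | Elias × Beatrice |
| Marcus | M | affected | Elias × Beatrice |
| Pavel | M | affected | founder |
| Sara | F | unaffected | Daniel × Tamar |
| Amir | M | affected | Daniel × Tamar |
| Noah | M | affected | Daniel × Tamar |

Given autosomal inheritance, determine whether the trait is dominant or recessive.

dominant

Daniel and Tamar are both affected yet have an unaffected child Sara. Under a recessive model two affected parents are homozygous and every child would be affected, so the trait cannot be recessive.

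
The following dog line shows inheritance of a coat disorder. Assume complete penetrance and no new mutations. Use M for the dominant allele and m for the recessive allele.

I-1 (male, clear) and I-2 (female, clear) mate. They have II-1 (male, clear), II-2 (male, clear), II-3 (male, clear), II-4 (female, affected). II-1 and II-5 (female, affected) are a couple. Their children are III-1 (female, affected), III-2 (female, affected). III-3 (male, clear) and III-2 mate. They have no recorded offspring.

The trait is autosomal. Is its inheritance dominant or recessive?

I-1 and I-2 are both clear yet have an affected child II-4. Under dominance, an affected child requires at least one affected parent, so the trait cannot be dominant.

recessive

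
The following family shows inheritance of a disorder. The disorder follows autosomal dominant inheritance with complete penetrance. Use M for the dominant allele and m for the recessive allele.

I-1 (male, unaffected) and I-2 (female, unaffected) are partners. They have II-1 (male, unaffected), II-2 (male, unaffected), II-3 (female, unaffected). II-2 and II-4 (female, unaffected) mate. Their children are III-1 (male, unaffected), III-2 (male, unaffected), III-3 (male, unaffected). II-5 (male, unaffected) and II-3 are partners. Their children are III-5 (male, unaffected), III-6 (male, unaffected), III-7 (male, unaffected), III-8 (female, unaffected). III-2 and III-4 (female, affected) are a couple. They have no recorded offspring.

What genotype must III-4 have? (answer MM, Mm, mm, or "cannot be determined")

cannot be determined

III-4's phenotype allows MM or Mm, and no parent or child forces a single allele at both positions; consistent genotype assignments exist with III-4 as MM or Mm.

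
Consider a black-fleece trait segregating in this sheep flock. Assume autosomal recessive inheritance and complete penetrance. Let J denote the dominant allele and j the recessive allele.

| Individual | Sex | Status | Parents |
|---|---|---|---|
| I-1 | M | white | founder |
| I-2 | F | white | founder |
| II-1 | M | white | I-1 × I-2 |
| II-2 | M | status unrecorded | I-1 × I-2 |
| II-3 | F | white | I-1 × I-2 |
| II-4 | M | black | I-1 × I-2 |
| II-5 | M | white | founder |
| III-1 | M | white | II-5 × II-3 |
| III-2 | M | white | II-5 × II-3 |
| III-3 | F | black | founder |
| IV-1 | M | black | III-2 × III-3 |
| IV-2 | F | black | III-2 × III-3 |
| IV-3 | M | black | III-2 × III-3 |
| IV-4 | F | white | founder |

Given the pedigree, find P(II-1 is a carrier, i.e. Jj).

2/3

I-1 is white so carries J and passed j to II-4 (jj), so I-1 is Jj.
I-2 is white so carries J and passed j to II-4 (jj), so I-2 is Jj.
Their cross gives offspring ratios 1/4 JJ : 1/2 Jj : 1/4 jj. Conditioning on II-1 being white, P(Jj) = 1/2 / 3/4 = 2/3.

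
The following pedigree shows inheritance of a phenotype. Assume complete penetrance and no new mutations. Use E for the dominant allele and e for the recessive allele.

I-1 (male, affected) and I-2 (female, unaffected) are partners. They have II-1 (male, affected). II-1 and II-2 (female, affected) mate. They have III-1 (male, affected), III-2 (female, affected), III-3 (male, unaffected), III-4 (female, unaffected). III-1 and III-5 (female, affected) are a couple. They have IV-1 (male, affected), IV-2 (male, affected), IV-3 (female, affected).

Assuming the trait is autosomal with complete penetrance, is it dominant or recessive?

II-1 and II-2 are both affected yet have an unaffected child III-3. Under a recessive model two affected parents are homozygous and every child would be affected, so the trait cannot be recessive.

dominant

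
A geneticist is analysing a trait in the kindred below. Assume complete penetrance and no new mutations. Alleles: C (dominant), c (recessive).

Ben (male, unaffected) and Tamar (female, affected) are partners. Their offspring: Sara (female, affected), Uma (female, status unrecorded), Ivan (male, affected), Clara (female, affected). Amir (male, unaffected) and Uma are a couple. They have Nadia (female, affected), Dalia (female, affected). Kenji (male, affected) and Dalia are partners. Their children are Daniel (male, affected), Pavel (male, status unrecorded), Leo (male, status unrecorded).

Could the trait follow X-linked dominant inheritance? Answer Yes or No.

Yes

A consistent assignment under X-linked dominant exists: Ben X^c Y, Tamar X^C X^C, Sara X^C X^c, Uma X^C X^c, Ivan X^C Y, Clara X^C X^c, Amir X^c Y, Nadia X^C X^c, Dalia X^C X^c, Kenji X^C Y, Daniel X^C Y, Pavel X^C Y, Leo X^C Y.
In this assignment every recorded phenotype matches its genotype and every non-founder's genotype is obtainable from its parents' genotypes, so the pedigree is consistent.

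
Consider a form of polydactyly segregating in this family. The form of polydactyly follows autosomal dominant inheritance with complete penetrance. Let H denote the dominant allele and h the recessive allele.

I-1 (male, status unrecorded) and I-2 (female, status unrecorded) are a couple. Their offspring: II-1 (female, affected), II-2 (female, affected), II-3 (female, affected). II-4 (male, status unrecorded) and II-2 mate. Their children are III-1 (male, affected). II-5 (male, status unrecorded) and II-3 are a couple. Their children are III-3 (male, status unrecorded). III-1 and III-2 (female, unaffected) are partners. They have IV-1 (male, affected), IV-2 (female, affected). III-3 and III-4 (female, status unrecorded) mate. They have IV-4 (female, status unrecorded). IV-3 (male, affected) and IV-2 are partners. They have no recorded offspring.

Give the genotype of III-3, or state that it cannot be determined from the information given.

III-3's phenotype is unrecorded, and no parent or child forces a single allele at both positions; consistent genotype assignments exist with III-3 as HH or Hh or hh.

cannot be determined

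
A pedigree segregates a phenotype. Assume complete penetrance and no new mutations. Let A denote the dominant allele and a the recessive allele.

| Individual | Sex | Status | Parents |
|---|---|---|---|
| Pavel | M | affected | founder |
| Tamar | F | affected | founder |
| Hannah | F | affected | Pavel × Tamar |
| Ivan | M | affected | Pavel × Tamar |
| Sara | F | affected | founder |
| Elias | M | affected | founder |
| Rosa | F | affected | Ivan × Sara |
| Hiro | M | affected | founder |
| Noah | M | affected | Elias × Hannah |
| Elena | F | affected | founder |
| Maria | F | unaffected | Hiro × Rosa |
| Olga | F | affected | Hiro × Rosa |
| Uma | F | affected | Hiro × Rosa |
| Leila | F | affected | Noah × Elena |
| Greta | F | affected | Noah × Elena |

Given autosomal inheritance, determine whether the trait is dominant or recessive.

Hiro and Rosa are both affected yet have an unaffected child Maria. Under a recessive model two affected parents are homozygous and every child would be affected, so the trait cannot be recessive.

dominant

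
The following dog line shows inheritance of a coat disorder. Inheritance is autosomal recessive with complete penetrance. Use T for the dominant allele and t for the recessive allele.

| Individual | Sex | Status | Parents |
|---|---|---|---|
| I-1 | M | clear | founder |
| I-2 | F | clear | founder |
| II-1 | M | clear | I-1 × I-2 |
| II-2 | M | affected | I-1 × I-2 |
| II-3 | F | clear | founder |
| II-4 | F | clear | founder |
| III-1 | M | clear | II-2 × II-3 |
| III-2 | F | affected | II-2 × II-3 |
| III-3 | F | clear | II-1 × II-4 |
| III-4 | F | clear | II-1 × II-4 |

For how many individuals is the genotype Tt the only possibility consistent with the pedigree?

4

Obligate heterozygotes: I-1 is clear so carries T and passed t to II-2 (tt), so I-1 is Tt; I-2 is clear so carries T and passed t to II-2 (tt), so I-2 is Tt; II-3 is clear so carries T and passed t to III-2 (tt), so II-3 is Tt; III-1 is clear so carries T and received t from II-2 (tt), so III-1 is Tt.
Every other individual is either homozygous by phenotype or has at least one consistent homozygous assignment, so the count is 4.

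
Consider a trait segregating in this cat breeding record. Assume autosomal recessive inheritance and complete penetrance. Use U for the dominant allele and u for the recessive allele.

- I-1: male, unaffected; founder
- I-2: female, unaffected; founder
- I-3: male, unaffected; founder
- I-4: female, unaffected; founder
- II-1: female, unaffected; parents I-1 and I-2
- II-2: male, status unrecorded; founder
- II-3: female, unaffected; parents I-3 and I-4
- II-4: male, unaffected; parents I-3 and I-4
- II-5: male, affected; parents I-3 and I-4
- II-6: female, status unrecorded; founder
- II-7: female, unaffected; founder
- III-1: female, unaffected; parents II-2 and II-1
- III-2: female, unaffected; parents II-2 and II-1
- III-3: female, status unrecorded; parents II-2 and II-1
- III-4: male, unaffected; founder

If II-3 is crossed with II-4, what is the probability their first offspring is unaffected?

I-3 is unaffected so carries U and passed u to II-5 (uu), so I-3 is Uu.
I-4 is unaffected so carries U and passed u to II-5 (uu), so I-4 is Uu.
II-3 is an unaffected offspring of I-3 (Uu) × I-4 (Uu), whose cross gives 1/4 UU : 1/2 Uu : 1/4 uu; conditioning on being unaffected, II-3 is UU with probability 1/3, Uu with probability 2/3.
II-4 is an unaffected offspring of I-3 (Uu) × I-4 (Uu), whose cross gives 1/4 UU : 1/2 Uu : 1/4 uu; conditioning on being unaffected, II-4 is UU with probability 1/3, Uu with probability 2/3.
Summing over parental genotype combinations, P(offspring is unaffected) = 1/9·1 + 2/9·1 + 2/9·1 + 4/9·3/4 = 8/9.

8/9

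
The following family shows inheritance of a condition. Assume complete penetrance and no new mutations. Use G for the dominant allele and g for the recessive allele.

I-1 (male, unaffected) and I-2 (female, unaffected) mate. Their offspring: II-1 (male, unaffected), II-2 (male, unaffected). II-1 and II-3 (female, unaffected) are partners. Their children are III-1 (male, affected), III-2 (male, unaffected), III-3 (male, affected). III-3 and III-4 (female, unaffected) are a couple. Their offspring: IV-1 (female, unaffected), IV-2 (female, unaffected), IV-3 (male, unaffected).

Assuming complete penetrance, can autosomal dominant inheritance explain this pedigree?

No

Under autosomal dominant, III-1 (affected, male) cannot arise from II-1 (unaffected) × II-3 (unaffected).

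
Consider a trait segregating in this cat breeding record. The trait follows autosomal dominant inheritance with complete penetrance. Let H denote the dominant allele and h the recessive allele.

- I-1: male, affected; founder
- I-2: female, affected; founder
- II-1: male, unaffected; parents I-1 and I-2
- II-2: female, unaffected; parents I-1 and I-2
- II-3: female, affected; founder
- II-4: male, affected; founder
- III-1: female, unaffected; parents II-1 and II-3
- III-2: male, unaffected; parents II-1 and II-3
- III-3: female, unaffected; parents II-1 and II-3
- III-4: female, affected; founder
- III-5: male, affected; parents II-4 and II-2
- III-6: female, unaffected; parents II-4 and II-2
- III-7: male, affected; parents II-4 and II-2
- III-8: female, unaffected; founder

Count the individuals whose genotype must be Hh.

Obligate heterozygotes: I-1 is affected so carries H and passed h to II-1 (hh), so I-1 is Hh; I-2 is affected so carries H and passed h to II-1 (hh), so I-2 is Hh; II-3 is affected so carries H and passed h to III-1 (hh), so II-3 is Hh; II-4 is affected so carries H and passed h to III-6 (hh), so II-4 is Hh; III-5 is affected so carries H and received h from II-2 (hh), so III-5 is Hh; III-7 is affected so carries H and received h from II-2 (hh), so III-7 is Hh.
Every other individual is either homozygous by phenotype or has at least one consistent homozygous assignment, so the count is 6.

6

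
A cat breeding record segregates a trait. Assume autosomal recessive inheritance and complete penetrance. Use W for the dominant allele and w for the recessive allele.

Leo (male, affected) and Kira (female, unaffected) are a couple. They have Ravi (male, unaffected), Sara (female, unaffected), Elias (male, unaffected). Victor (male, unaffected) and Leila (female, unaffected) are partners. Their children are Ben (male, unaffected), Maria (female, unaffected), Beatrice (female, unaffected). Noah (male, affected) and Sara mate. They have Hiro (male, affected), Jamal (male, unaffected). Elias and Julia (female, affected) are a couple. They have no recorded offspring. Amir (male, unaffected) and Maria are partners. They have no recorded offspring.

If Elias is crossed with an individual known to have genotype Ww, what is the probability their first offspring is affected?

Elias is unaffected so carries W and received w from Leo (ww), so Elias is Ww.
The cross gives 1/4 WW : 1/2 Ww : 1/4 ww, so P(offspring is affected) = 1/4.

1/4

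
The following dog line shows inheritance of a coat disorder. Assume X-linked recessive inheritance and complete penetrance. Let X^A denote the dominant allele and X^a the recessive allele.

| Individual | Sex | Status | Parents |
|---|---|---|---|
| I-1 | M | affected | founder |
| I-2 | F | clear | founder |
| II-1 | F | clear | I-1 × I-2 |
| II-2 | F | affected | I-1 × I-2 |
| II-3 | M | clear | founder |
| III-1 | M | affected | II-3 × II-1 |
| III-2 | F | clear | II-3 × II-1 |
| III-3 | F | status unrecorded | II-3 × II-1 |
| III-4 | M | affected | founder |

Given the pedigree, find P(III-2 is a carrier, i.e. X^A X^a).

II-3 is clear, so II-3 is X^A Y.
II-1 is clear so carries A and received a from I-1 (X^a Y), so II-1 is X^A X^a.
Their cross gives offspring ratios 1/2 X^A X^A : 1/2 X^A X^a. Conditioning on III-2 being clear, P(X^A X^a) = 1/2 / 1 = 1/2.

1/2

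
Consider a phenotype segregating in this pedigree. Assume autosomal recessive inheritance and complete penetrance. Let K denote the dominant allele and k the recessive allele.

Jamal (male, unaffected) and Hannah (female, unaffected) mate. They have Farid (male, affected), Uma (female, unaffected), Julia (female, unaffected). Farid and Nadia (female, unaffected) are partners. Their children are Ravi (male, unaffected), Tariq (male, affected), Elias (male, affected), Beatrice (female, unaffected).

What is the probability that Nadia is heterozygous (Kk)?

Nadia is unaffected so carries K and passed k to Tariq (kk), so Nadia is Kk, giving P(Kk) = 1.

1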